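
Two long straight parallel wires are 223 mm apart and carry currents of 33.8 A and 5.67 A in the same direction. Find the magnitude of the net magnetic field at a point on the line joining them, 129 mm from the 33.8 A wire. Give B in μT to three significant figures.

B ≈ 40.3 μT

Each long wire gives B = μ₀I/(2πd). Distances are d₁ = 0.129 m and d₂ = 0.094 m.
B₁ = 5.24×10⁻⁵ T, B₂ = 1.21×10⁻⁵ T.
Between parallel currents the two contributions point in opposite directions, so they subtract. B = |B₁ − B₂| = |5.24×10⁻⁵ − 1.21×10⁻⁵| = 4.03×10⁻⁵ T.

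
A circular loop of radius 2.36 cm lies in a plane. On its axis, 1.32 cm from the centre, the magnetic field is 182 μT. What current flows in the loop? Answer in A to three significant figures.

On the axis of a loop, B = μ₀IR²/[2(R²+z²)^(3/2)], so I = 2B(R²+z²)^(3/2)/(μ₀R²).
R² + z² = 0.000557 + 0.0001742 = 0.0007312 m²; raised to 3/2 gives 1.98×10⁻⁵ m³.
I = 2 × 1.82×10⁻⁴ × 1.98×10⁻⁵ / (1.26×10⁻⁶ × 0.000557) = 10.3 A.

I ≈ 10.3 A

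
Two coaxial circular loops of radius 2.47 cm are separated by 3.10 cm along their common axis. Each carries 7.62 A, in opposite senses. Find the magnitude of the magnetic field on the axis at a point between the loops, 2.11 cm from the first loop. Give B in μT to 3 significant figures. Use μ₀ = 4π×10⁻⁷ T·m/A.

Each loop contributes B = μ₀IR²/[2(R²+z²)^(3/2)] on the axis, with z measured from that loop.
Loop 1 (z = 0.0211 m): B₁ = 8.52×10⁻⁵ T. Loop 2 (z = 0.0099 m): B₂ = 1.55×10⁻⁴ T.
The fields oppose: B = |B₁ − B₂| = 6.98×10⁻⁵ T.

B ≈ 69.8 μT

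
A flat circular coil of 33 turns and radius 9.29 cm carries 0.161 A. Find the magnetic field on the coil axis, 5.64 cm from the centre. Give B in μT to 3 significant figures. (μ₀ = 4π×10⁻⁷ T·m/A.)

For an N-turn flat coil, B = Nμ₀IR²/[2(R²+z²)^(3/2)] with R = 0.0929 m, z = 0.0564 m.
B = 33 × 6.80×10⁻⁷ T = 2.24×10⁻⁵ T.

B ≈ 22.4 μT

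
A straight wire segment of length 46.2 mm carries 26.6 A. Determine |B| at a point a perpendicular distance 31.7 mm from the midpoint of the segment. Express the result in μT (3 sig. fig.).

For a finite straight segment, B = (μ₀I/4πd)(sinθ₁ + sinθ₂), where θ₁, θ₂ are the angles from the perpendicular to each end.
The perpendicular from the point meets the wire at its midpoint, so each end is L/2 = 0.0231 m away along the wire.
sinθ₁ = 0.0231/√(0.0231²+0.0317²) = 0.5889; sinθ₂ = 0.0231/√(0.0231²+0.0317²) = 0.5889.
B = (4π×10⁻⁷ × 26.6) / (4π × 0.0317) × (0.5889 + 0.5889) = 9.88×10⁻⁵ T.

B ≈ 98.8 μT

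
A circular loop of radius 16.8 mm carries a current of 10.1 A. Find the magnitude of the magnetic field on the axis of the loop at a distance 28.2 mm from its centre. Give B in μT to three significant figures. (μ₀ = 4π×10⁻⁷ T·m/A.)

On the axis of a circular loop, B = μ₀IR² / [2(R²+z²)^(3/2)].
R² + z² = (0.0168)² + (0.0282)² = 0.001077 m², and (R²+z²)^(3/2) = 3.54×10⁻⁵ m³.
B = (4π×10⁻⁷ × 10.1 × 0.0002822) / (2 × 3.54×10⁻⁵) = 5.06×10⁻⁵ T.

B ≈ 50.6 μT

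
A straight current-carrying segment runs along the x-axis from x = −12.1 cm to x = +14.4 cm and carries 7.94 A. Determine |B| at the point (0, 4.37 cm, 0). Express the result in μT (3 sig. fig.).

B ≈ 34.5 μT

For a finite straight segment, B = (μ₀I/4πd)(sinθ₁ + sinθ₂), where θ₁, θ₂ are the angles from the perpendicular to each end.
The perpendicular distance is d = 0.0437 m; the end-offsets along the wire are a = 0.121 m and b = 0.144 m.
sinθ₁ = 0.121/√(0.121²+0.0437²) = 0.9405; sinθ₂ = 0.144/√(0.144²+0.0437²) = 0.9569.
B = (4π×10⁻⁷ × 7.94) / (4π × 0.0437) × (0.9405 + 0.9569) = 3.45×10⁻⁵ T.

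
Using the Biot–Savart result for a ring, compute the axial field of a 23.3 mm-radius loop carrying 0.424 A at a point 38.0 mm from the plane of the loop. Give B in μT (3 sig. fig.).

On the axis of a circular loop, B = μ₀IR² / [2(R²+z²)^(3/2)].
R² + z² = (0.0233)² + (0.038)² = 0.001987 m², and (R²+z²)^(3/2) = 8.86×10⁻⁵ m³.
B = (4π×10⁻⁷ × 0.424 × 0.0005429) / (2 × 8.86×10⁻⁵) = 1.63×10⁻⁶ T.

B ≈ 1.63 μT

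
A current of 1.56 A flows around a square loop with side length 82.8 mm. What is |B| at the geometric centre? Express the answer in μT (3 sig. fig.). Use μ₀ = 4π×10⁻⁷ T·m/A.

B ≈ 21.3 μT

Each side is a finite straight segment at perpendicular distance d = a/(2 tan(π/4)) = 0.0414 m from the centre, with end-angles ±π/4.
One side contributes B₁ = (μ₀I/4πd)·2 sin(π/4) = 5.33×10⁻⁶ T.
All 4 sides add in the same direction: B = 4 × 5.33×10⁻⁶ = 2.13×10⁻⁵ T.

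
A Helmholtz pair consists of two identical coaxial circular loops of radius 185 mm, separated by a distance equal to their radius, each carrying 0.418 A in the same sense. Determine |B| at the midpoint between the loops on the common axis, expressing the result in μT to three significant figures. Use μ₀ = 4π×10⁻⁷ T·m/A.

B ≈ 2.03 μT

Each loop contributes B = μ₀IR²/[2(R²+z²)^(3/2)] on the axis, with z measured from that loop.
Loop 1 (z = 0.0925 m): B₁ = 1.02×10⁻⁶ T. Loop 2 (z = 0.0925 m): B₂ = 1.02×10⁻⁶ T.
The fields add: B = B₁ + B₂ = 2.03×10⁻⁶ T.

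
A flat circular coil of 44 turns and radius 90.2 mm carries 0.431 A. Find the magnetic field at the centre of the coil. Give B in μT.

For an N-turn flat coil, B = Nμ₀I/(2R) with R = 0.0902 m.
B = 44 × 3.00×10⁻⁶ T = 1.32×10⁻⁴ T.

B ≈ 132 μT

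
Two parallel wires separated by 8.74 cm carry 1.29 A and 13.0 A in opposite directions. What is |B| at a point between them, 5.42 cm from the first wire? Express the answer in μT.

B ≈ 83.1 μT

Each long wire gives B = μ₀I/(2πd). Distances are d₁ = 0.0542 m and d₂ = 0.0332 m.
B₁ = 4.76×10⁻⁶ T, B₂ = 7.83×10⁻⁵ T.
Between antiparallel currents both contributions point the same way, so they add. B = B₁ + B₂ = 4.76×10⁻⁶ + 7.83×10⁻⁵ = 8.31×10⁻⁵ T.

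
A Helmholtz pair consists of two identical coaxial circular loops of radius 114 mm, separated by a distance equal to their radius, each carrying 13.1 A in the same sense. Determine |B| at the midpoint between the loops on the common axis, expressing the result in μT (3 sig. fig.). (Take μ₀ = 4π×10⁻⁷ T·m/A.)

Each loop contributes B = μ₀IR²/[2(R²+z²)^(3/2)] on the axis, with z measured from that loop.
Loop 1 (z = 0.057 m): B₁ = 5.17×10⁻⁵ T. Loop 2 (z = 0.057 m): B₂ = 5.17×10⁻⁵ T.
The fields add: B = B₁ + B₂ = 1.03×10⁻⁴ T.

B ≈ 103 μT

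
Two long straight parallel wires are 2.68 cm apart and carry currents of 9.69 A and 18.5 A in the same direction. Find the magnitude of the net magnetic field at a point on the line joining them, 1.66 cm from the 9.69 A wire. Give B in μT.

B ≈ 246 μT

Each long wire gives B = μ₀I/(2πd). Distances are d₁ = 0.0166 m and d₂ = 0.0102 m.
B₁ = 1.17×10⁻⁴ T, B₂ = 3.63×10⁻⁴ T.
Between parallel currents the two contributions point in opposite directions, so they subtract. B = |B₁ − B₂| = |1.17×10⁻⁴ − 3.63×10⁻⁴| = 2.46×10⁻⁴ T.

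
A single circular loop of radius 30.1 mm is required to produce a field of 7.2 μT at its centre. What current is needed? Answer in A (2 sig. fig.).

I ≈ 0.34 A

At the centre of a circular loop B = μ₀I/(2R), so I = 2RB/μ₀.
With R = 0.0301 m, I = 2 × 0.0301 × 7.20×10⁻⁶ / (4π×10⁻⁷) = 0.345 A.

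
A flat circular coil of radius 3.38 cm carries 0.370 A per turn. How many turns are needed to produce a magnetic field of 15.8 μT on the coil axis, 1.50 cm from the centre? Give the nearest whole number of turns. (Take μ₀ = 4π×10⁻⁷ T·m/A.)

N = 3

For an N-turn coil, B = Nμ₀IR²/[2(R²+z²)^(3/2)]. A single turn gives B₁ = 5.25×10⁻⁶ T with R = 0.0338 m, z = 0.015 m.
N = B/B₁ = 1.58×10⁻⁵ / 5.25×10⁻⁶ = 3.01.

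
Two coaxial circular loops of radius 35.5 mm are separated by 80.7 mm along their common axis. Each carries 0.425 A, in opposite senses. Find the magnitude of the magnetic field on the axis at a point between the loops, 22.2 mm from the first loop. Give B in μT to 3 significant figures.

Each loop contributes B = μ₀IR²/[2(R²+z²)^(3/2)] on the axis, with z measured from that loop.
Loop 1 (z = 0.0222 m): B₁ = 4.58×10⁻⁶ T. Loop 2 (z = 0.0585 m): B₂ = 1.05×10⁻⁶ T.
The fields oppose: B = |B₁ − B₂| = 3.53×10⁻⁶ T.

B ≈ 3.53 μT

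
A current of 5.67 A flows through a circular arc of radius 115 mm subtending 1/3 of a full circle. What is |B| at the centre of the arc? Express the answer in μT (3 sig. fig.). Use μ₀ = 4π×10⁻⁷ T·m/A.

B ≈ 10.3 μT

The Biot–Savart field of a circular arc at its centre is B = μ₀Iφ/(4πR), with φ = 2.094 rad.
B = (4π×10⁻⁷ × 5.67 × 2.094) / (4π × 0.115) = 1.03×10⁻⁵ T.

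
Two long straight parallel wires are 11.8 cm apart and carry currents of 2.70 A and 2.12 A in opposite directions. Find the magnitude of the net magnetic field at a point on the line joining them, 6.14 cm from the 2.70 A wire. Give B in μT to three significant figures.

Each long wire gives B = μ₀I/(2πd). Distances are d₁ = 0.0614 m and d₂ = 0.0566 m.
B₁ = 8.79×10⁻⁶ T, B₂ = 7.49×10⁻⁶ T.
Between antiparallel currents both contributions point the same way, so they add. B = B₁ + B₂ = 8.79×10⁻⁶ + 7.49×10⁻⁶ = 1.63×10⁻⁵ T.

B ≈ 16.3 μT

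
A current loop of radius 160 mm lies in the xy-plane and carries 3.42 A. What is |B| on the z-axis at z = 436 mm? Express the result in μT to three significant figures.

B ≈ 0.549 μT

On the axis of a circular loop, B = μ₀IR² / [2(R²+z²)^(3/2)].
R² + z² = (0.16)² + (0.436)² = 0.2157 m², and (R²+z²)^(3/2) = 0.100 m³.
B = (4π×10⁻⁷ × 3.42 × 0.0256) / (2 × 0.100) = 5.49×10⁻⁷ T.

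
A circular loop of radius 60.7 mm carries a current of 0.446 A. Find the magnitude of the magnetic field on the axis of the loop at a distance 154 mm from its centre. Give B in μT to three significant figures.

B ≈ 0.228 μT

On the axis of a circular loop, B = μ₀IR² / [2(R²+z²)^(3/2)].
R² + z² = (0.0607)² + (0.154)² = 0.0274 m², and (R²+z²)^(3/2) = 4.54×10⁻³ m³.
B = (4π×10⁻⁷ × 0.446 × 0.003684) / (2 × 4.54×10⁻³) = 2.28×10⁻⁷ T.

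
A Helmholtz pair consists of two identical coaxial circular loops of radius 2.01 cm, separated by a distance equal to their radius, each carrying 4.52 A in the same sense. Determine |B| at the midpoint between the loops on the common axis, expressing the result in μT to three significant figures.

B ≈ 202 μT

Each loop contributes B = μ₀IR²/[2(R²+z²)^(3/2)] on the axis, with z measured from that loop.
Loop 1 (z = 0.01005 m): B₁ = 1.01×10⁻⁴ T. Loop 2 (z = 0.01005 m): B₂ = 1.01×10⁻⁴ T.
The fields add: B = B₁ + B₂ = 2.02×10⁻⁴ T.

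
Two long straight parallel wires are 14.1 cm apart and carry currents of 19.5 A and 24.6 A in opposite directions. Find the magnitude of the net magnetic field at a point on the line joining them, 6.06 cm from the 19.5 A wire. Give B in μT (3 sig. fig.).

B ≈ 126 μT

Each long wire gives B = μ₀I/(2πd). Distances are d₁ = 0.0606 m and d₂ = 0.0804 m.
B₁ = 6.44×10⁻⁵ T, B₂ = 6.12×10⁻⁵ T.
Between antiparallel currents both contributions point the same way, so they add. B = B₁ + B₂ = 6.44×10⁻⁵ + 6.12×10⁻⁵ = 1.26×10⁻⁴ T.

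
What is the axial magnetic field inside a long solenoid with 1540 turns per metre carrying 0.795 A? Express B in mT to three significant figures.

Inside a long solenoid, B = μ₀nI with n = 1540 turns/m.
B = 4π×10⁻⁷ × 1540 × 0.795 = 1.54×10⁻³ T.

B ≈ 1.54 mT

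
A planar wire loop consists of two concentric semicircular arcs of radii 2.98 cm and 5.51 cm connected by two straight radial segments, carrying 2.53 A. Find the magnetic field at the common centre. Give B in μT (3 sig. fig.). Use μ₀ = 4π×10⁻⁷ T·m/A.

B ≈ 12.2 μT

The radial connectors point toward the centre, so dl × r̂ = 0 and they contribute nothing.
Each semicircle gives μ₀I/(4R): inner arc 2.67×10⁻⁵ T, outer arc 1.44×10⁻⁵ T.
The two arcs carry current in opposite angular senses, so their fields oppose: B = |2.67×10⁻⁵ − 1.44×10⁻⁵| = 1.22×10⁻⁵ T.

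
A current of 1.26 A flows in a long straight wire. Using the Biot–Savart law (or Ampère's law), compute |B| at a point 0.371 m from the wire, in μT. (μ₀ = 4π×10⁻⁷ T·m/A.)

B ≈ 0.679 μT

For an infinitely long straight wire, B = μ₀I/(2πd).
B = (4π×10⁻⁷ × 1.26) / (2π × 0.371) = 6.79×10⁻⁷ T.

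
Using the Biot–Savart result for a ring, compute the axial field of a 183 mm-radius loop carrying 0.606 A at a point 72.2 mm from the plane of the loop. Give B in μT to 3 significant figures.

B ≈ 1.67 μT

On the axis of a circular loop, B = μ₀IR² / [2(R²+z²)^(3/2)].
R² + z² = (0.183)² + (0.0722)² = 0.0387 m², and (R²+z²)^(3/2) = 7.61×10⁻³ m³.
B = (4π×10⁻⁷ × 0.606 × 0.03349) / (2 × 7.61×10⁻³) = 1.67×10⁻⁶ T.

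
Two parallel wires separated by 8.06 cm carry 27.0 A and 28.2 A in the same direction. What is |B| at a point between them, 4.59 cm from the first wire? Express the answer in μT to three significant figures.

B ≈ 44.9 μT

Each long wire gives B = μ₀I/(2πd). Distances are d₁ = 0.0459 m and d₂ = 0.0347 m.
B₁ = 1.18×10⁻⁴ T, B₂ = 1.63×10⁻⁴ T.
Between parallel currents the two contributions point in opposite directions, so they subtract. B = |B₁ − B₂| = |1.18×10⁻⁴ − 1.63×10⁻⁴| = 4.49×10⁻⁵ T.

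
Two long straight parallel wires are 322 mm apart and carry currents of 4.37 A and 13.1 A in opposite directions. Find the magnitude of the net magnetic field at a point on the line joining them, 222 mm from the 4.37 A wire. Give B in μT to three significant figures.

Each long wire gives B = μ₀I/(2πd). Distances are d₁ = 0.222 m and d₂ = 0.1 m.
B₁ = 3.94×10⁻⁶ T, B₂ = 2.62×10⁻⁵ T.
Between antiparallel currents both contributions point the same way, so they add. B = B₁ + B₂ = 3.94×10⁻⁶ + 2.62×10⁻⁵ = 3.01×10⁻⁵ T.

B ≈ 30.1 μT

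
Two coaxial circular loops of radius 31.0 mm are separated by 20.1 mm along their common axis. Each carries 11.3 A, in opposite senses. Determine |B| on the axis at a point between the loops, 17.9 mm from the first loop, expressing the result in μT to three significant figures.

Each loop contributes B = μ₀IR²/[2(R²+z²)^(3/2)] on the axis, with z measured from that loop.
Loop 1 (z = 0.0179 m): B₁ = 1.49×10⁻⁴ T. Loop 2 (z = 0.0022 m): B₂ = 2.27×10⁻⁴ T.
The fields oppose: B = |B₁ − B₂| = 7.86×10⁻⁵ T.

B ≈ 78.6 μT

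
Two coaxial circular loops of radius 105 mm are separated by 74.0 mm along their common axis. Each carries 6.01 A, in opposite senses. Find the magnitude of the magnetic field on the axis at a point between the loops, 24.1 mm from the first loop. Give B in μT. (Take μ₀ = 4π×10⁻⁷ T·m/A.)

B ≈ 6.80 μT

Each loop contributes B = μ₀IR²/[2(R²+z²)^(3/2)] on the axis, with z measured from that loop.
Loop 1 (z = 0.0241 m): B₁ = 3.33×10⁻⁵ T. Loop 2 (z = 0.0499 m): B₂ = 2.65×10⁻⁵ T.
The fields oppose: B = |B₁ − B₂| = 6.80×10⁻⁶ T.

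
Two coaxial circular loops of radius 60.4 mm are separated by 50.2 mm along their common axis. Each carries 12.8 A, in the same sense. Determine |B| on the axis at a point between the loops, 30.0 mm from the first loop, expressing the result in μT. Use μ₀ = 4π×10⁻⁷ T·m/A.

Each loop contributes B = μ₀IR²/[2(R²+z²)^(3/2)] on the axis, with z measured from that loop.
Loop 1 (z = 0.03 m): B₁ = 9.57×10⁻⁵ T. Loop 2 (z = 0.0202 m): B₂ = 1.14×10⁻⁴ T.
The fields add: B = B₁ + B₂ = 2.09×10⁻⁴ T.

B ≈ 209 μT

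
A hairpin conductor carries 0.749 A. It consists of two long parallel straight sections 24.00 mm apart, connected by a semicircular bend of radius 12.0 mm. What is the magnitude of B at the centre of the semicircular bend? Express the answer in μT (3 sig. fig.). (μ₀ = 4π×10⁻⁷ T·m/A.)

B ≈ 32.1 μT

The semicircular arc contributes B_arc = μ₀I·π/(4πR) = μ₀I/(4R) = 1.96×10⁻⁵ T.
Each semi-infinite lead is at perpendicular distance R = 0.012 m from the centre, with the perpendicular foot at its near end, so it contributes μ₀I/(4πR); both point the same way, together 1.25×10⁻⁵ T.
Arc and leads all point the same direction: B = 1.96×10⁻⁵ + 1.25×10⁻⁵ = 3.21×10⁻⁵ T.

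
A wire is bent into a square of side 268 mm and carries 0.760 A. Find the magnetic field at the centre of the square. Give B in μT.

Each side is a finite straight segment at perpendicular distance d = a/(2 tan(π/4)) = 0.134 m from the centre, with end-angles ±π/4.
One side contributes B₁ = (μ₀I/4πd)·2 sin(π/4) = 8.02×10⁻⁷ T.
All 4 sides add in the same direction: B = 4 × 8.02×10⁻⁷ = 3.21×10⁻⁶ T.

B ≈ 3.21 μT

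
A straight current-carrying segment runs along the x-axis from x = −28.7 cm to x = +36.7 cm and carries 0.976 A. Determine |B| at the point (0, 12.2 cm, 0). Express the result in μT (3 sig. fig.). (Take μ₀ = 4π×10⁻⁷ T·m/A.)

B ≈ 1.50 μT

For a finite straight segment, B = (μ₀I/4πd)(sinθ₁ + sinθ₂), where θ₁, θ₂ are the angles from the perpendicular to each end.
The perpendicular distance is d = 0.122 m; the end-offsets along the wire are a = 0.287 m and b = 0.367 m.
sinθ₁ = 0.287/√(0.287²+0.122²) = 0.9203; sinθ₂ = 0.367/√(0.367²+0.122²) = 0.9489.
B = (4π×10⁻⁷ × 0.976) / (4π × 0.122) × (0.9203 + 0.9489) = 1.50×10⁻⁶ T.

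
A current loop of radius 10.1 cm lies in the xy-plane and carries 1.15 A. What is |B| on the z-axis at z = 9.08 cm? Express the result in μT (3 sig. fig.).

B ≈ 2.94 μT

On the axis of a circular loop, B = μ₀IR² / [2(R²+z²)^(3/2)].
R² + z² = (0.101)² + (0.0908)² = 0.01845 m², and (R²+z²)^(3/2) = 2.51×10⁻³ m³.
B = (4π×10⁻⁷ × 1.15 × 0.0102) / (2 × 2.51×10⁻³) = 2.94×10⁻⁶ T.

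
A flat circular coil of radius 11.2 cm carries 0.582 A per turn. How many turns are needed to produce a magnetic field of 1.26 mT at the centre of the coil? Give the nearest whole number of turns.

For an N-turn coil, B = Nμ₀I/(2R). A single turn gives B₁ = 3.27×10⁻⁶ T with R = 0.112 m.
N = B/B₁ = 1.26×10⁻³ / 3.27×10⁻⁶ = 385.91.

N = 386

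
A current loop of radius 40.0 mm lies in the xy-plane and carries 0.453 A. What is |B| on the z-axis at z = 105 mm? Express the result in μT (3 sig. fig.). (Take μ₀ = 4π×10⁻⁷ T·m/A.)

B ≈ 0.321 μT

On the axis of a circular loop, B = μ₀IR² / [2(R²+z²)^(3/2)].
R² + z² = (0.04)² + (0.105)² = 0.01262 m², and (R²+z²)^(3/2) = 1.42×10⁻³ m³.
B = (4π×10⁻⁷ × 0.453 × 0.0016) / (2 × 1.42×10⁻³) = 3.21×10⁻⁷ T.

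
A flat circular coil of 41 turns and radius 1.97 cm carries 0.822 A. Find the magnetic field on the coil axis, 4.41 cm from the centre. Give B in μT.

B ≈ 72.9 μT

For an N-turn flat coil, B = Nμ₀IR²/[2(R²+z²)^(3/2)] with R = 0.0197 m, z = 0.0441 m.
B = 41 × 1.78×10⁻⁶ T = 7.29×10⁻⁵ T.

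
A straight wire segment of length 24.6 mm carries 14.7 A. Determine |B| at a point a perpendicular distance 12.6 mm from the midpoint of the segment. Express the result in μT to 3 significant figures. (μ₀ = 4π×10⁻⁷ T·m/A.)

B ≈ 163 μT

For a finite straight segment, B = (μ₀I/4πd)(sinθ₁ + sinθ₂), where θ₁, θ₂ are the angles from the perpendicular to each end.
The perpendicular from the point meets the wire at its midpoint, so each end is L/2 = 0.0123 m away along the wire.
sinθ₁ = 0.0123/√(0.0123²+0.0126²) = 0.6985; sinθ₂ = 0.0123/√(0.0123²+0.0126²) = 0.6985.
B = (4π×10⁻⁷ × 14.7) / (4π × 0.0126) × (0.6985 + 0.6985) = 1.63×10⁻⁴ T.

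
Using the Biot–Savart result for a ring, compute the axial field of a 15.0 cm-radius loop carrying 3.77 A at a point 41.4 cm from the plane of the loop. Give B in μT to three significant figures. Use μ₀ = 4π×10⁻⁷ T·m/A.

B ≈ 0.624 μT

On the axis of a circular loop, B = μ₀IR² / [2(R²+z²)^(3/2)].
R² + z² = (0.15)² + (0.414)² = 0.1939 m², and (R²+z²)^(3/2) = 8.54×10⁻² m³.
B = (4π×10⁻⁷ × 3.77 × 0.0225) / (2 × 8.54×10⁻²) = 6.24×10⁻⁷ T.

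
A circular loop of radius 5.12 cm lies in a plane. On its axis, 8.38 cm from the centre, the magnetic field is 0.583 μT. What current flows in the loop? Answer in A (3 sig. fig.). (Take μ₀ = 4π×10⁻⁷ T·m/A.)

On the axis of a loop, B = μ₀IR²/[2(R²+z²)^(3/2)], so I = 2B(R²+z²)^(3/2)/(μ₀R²).
R² + z² = 0.002621 + 0.007022 = 0.009644 m²; raised to 3/2 gives 9.47×10⁻⁴ m³.
I = 2 × 5.83×10⁻⁷ × 9.47×10⁻⁴ / (1.26×10⁻⁶ × 0.002621) = 0.335 A.

I ≈ 0.335 A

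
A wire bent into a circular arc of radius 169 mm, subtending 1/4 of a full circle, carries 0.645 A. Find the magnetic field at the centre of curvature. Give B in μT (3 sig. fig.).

The Biot–Savart field of a circular arc at its centre is B = μ₀Iφ/(4πR), with φ = 1.571 rad.
B = (4π×10⁻⁷ × 0.645 × 1.571) / (4π × 0.169) = 6.00×10⁻⁷ T.

B ≈ 0.600 μT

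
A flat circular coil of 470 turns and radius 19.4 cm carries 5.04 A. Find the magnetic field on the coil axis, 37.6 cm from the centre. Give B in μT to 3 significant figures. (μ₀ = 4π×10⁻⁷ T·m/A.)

B ≈ 740 μT

For an N-turn flat coil, B = Nμ₀IR²/[2(R²+z²)^(3/2)] with R = 0.194 m, z = 0.376 m.
B = 470 × 1.57×10⁻⁶ T = 7.40×10⁻⁴ T.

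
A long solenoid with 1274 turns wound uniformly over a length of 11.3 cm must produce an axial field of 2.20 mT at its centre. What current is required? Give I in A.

I ≈ 0.155 A

Inside a long solenoid B = μ₀nI with n = 1.127×10⁴ m⁻¹, so I = B/(μ₀n).
I = 2.20×10⁻³ / (4π×10⁻⁷ × 1.127×10⁴) = 0.155 A.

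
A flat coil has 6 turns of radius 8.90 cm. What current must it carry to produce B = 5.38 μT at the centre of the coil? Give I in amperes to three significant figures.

For an N-turn coil, B = Nμ₀I/(2R) with R = 0.089 m, so I = 2RB/(Nμ₀) = 2 × 0.089 × 5.38×10⁻⁶ / (6 × 4π×10⁻⁷) = 0.127 A.

I ≈ 0.127 A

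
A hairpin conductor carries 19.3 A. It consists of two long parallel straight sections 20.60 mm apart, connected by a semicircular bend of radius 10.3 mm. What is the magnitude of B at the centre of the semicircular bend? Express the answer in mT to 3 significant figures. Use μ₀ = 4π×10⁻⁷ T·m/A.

B ≈ 0.963 mT

The semicircular arc contributes B_arc = μ₀I·π/(4πR) = μ₀I/(4R) = 5.89×10⁻⁴ T.
Each semi-infinite lead is at perpendicular distance R = 0.0103 m from the centre, with the perpendicular foot at its near end, so it contributes μ₀I/(4πR); both point the same way, together 3.75×10⁻⁴ T.
Arc and leads all point the same direction: B = 5.89×10⁻⁴ + 3.75×10⁻⁴ = 9.63×10⁻⁴ T.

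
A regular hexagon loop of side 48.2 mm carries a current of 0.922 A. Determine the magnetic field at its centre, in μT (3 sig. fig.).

B ≈ 13.3 μT

Each side is a finite straight segment at perpendicular distance d = a/(2 tan(π/6)) = 0.04174 m from the centre, with end-angles ±π/6.
One side contributes B₁ = (μ₀I/4πd)·2 sin(π/6) = 2.21×10⁻⁶ T.
All 6 sides add in the same direction: B = 6 × 2.21×10⁻⁶ = 1.33×10⁻⁵ T.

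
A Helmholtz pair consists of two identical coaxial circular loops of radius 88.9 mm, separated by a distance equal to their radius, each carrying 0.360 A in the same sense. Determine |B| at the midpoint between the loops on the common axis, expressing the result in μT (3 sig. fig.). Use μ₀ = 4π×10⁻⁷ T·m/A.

Each loop contributes B = μ₀IR²/[2(R²+z²)^(3/2)] on the axis, with z measured from that loop.
Loop 1 (z = 0.04445 m): B₁ = 1.82×10⁻⁶ T. Loop 2 (z = 0.04445 m): B₂ = 1.82×10⁻⁶ T.
The fields add: B = B₁ + B₂ = 3.64×10⁻⁶ T.

B ≈ 3.64 μT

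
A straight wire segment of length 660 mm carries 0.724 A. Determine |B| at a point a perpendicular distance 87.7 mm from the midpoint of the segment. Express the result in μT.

For a finite straight segment, B = (μ₀I/4πd)(sinθ₁ + sinθ₂), where θ₁, θ₂ are the angles from the perpendicular to each end.
The perpendicular from the point meets the wire at its midpoint, so each end is L/2 = 0.33 m away along the wire.
sinθ₁ = 0.33/√(0.33²+0.0877²) = 0.9665; sinθ₂ = 0.33/√(0.33²+0.0877²) = 0.9665.
B = (4π×10⁻⁷ × 0.724) / (4π × 0.0877) × (0.9665 + 0.9665) = 1.60×10⁻⁶ T.

B ≈ 1.60 μT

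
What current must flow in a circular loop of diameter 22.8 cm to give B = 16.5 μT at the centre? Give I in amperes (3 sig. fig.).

I ≈ 2.99 A

At the centre of a circular loop B = μ₀I/(2R), so I = 2RB/μ₀.
With R = 0.114 m, I = 2 × 0.114 × 1.65×10⁻⁵ / (4π×10⁻⁷) = 2.99 A.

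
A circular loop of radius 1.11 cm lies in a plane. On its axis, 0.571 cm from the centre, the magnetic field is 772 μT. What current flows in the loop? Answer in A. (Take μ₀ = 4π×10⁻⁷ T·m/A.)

I ≈ 19.4 A

On the axis of a loop, B = μ₀IR²/[2(R²+z²)^(3/2)], so I = 2B(R²+z²)^(3/2)/(μ₀R²).
R² + z² = 0.0001232 + 3.260×10⁻⁵ = 0.0001558 m²; raised to 3/2 gives 1.94×10⁻⁶ m³.
I = 2 × 7.72×10⁻⁴ × 1.94×10⁻⁶ / (1.26×10⁻⁶ × 0.0001232) = 19.4 A.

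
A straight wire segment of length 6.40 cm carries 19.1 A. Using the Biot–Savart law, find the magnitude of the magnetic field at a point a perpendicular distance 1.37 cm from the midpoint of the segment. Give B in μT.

For a finite straight segment, B = (μ₀I/4πd)(sinθ₁ + sinθ₂), where θ₁, θ₂ are the angles from the perpendicular to each end.
The perpendicular from the point meets the wire at its midpoint, so each end is L/2 = 0.032 m away along the wire.
sinθ₁ = 0.032/√(0.032²+0.0137²) = 0.9193; sinθ₂ = 0.032/√(0.032²+0.0137²) = 0.9193.
B = (4π×10⁻⁷ × 19.1) / (4π × 0.0137) × (0.9193 + 0.9193) = 2.56×10⁻⁴ T.

B ≈ 256 μT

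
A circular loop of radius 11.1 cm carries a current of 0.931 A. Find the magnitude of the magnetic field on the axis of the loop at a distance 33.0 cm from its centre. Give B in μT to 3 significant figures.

B ≈ 0.171 μT

On the axis of a circular loop, B = μ₀IR² / [2(R²+z²)^(3/2)].
R² + z² = (0.111)² + (0.33)² = 0.1212 m², and (R²+z²)^(3/2) = 4.22×10⁻² m³.
B = (4π×10⁻⁷ × 0.931 × 0.01232) / (2 × 4.22×10⁻²) = 1.71×10⁻⁷ T.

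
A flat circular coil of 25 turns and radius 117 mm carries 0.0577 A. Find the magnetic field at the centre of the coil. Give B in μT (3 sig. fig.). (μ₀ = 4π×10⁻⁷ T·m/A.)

B ≈ 7.75 μT

For an N-turn flat coil, B = Nμ₀I/(2R) with R = 0.117 m.
B = 25 × 3.10×10⁻⁷ T = 7.75×10⁻⁶ T.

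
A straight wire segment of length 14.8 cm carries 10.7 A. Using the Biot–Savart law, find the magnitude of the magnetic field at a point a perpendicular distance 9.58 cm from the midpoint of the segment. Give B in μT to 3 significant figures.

For a finite straight segment, B = (μ₀I/4πd)(sinθ₁ + sinθ₂), where θ₁, θ₂ are the angles from the perpendicular to each end.
The perpendicular from the point meets the wire at its midpoint, so each end is L/2 = 0.074 m away along the wire.
sinθ₁ = 0.074/√(0.074²+0.0958²) = 0.6113; sinθ₂ = 0.074/√(0.074²+0.0958²) = 0.6113.
B = (4π×10⁻⁷ × 10.7) / (4π × 0.0958) × (0.6113 + 0.6113) = 1.37×10⁻⁵ T.

B ≈ 13.7 μT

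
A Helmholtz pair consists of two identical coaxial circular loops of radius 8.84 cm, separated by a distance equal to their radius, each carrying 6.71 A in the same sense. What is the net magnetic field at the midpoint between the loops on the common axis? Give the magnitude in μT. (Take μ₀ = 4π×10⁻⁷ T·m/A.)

Each loop contributes B = μ₀IR²/[2(R²+z²)^(3/2)] on the axis, with z measured from that loop.
Loop 1 (z = 0.0442 m): B₁ = 3.41×10⁻⁵ T. Loop 2 (z = 0.0442 m): B₂ = 3.41×10⁻⁵ T.
The fields add: B = B₁ + B₂ = 6.83×10⁻⁵ T.

B ≈ 68.3 μT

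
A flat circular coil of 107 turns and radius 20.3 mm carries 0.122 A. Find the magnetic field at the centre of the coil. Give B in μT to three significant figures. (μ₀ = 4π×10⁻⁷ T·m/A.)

B ≈ 404 μT

For an N-turn flat coil, B = Nμ₀I/(2R) with R = 0.0203 m.
B = 107 × 3.78×10⁻⁶ T = 4.04×10⁻⁴ T.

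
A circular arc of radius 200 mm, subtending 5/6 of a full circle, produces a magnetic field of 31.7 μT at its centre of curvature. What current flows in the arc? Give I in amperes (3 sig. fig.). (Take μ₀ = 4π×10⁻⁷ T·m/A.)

I ≈ 12.1 A

For a circular arc, B = μ₀Iφ/(4πR) with φ in radians; here φ = 5.236 rad.
So I = 4πRB/(μ₀φ) = 4π × 0.2 × 3.17×10⁻⁵ / (4π×10⁻⁷ × 5.236) = 12.1 A.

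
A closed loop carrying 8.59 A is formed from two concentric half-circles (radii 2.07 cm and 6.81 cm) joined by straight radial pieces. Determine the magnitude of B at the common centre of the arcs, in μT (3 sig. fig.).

B ≈ 90.7 μT

The radial connectors point toward the centre, so dl × r̂ = 0 and they contribute nothing.
Each semicircle gives μ₀I/(4R): inner arc 1.30×10⁻⁴ T, outer arc 3.96×10⁻⁵ T.
The two arcs carry current in opposite angular senses, so their fields oppose: B = |1.30×10⁻⁴ − 3.96×10⁻⁵| = 9.07×10⁻⁵ T.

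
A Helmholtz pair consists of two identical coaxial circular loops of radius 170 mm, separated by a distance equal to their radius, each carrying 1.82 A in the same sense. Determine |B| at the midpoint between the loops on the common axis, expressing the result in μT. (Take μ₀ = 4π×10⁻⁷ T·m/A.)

Each loop contributes B = μ₀IR²/[2(R²+z²)^(3/2)] on the axis, with z measured from that loop.
Loop 1 (z = 0.085 m): B₁ = 4.81×10⁻⁶ T. Loop 2 (z = 0.085 m): B₂ = 4.81×10⁻⁶ T.
The fields add: B = B₁ + B₂ = 9.63×10⁻⁶ T.

B ≈ 9.63 μT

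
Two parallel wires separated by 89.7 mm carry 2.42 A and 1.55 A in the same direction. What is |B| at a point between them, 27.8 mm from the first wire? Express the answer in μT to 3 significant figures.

B ≈ 12.4 μT

Each long wire gives B = μ₀I/(2πd). Distances are d₁ = 0.0278 m and d₂ = 0.0619 m.
B₁ = 1.74×10⁻⁵ T, B₂ = 5.01×10⁻⁶ T.
Between parallel currents the two contributions point in opposite directions, so they subtract. B = |B₁ − B₂| = |1.74×10⁻⁵ − 5.01×10⁻⁶| = 1.24×10⁻⁵ T.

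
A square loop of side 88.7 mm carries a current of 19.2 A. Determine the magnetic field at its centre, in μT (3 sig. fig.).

B ≈ 245 μT

Each side is a finite straight segment at perpendicular distance d = a/(2 tan(π/4)) = 0.04435 m from the centre, with end-angles ±π/4.
One side contributes B₁ = (μ₀I/4πd)·2 sin(π/4) = 6.12×10⁻⁵ T.
All 4 sides add in the same direction: B = 4 × 6.12×10⁻⁵ = 2.45×10⁻⁴ T.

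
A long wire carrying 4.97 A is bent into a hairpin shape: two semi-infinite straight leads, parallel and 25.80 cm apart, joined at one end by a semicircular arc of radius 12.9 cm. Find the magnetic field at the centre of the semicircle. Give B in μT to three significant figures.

The semicircular arc contributes B_arc = μ₀I·π/(4πR) = μ₀I/(4R) = 1.21×10⁻⁵ T.
Each semi-infinite lead is at perpendicular distance R = 0.129 m from the centre, with the perpendicular foot at its near end, so it contributes μ₀I/(4πR); both point the same way, together 7.71×10⁻⁶ T.
Arc and leads all point the same direction: B = 1.21×10⁻⁵ + 7.71×10⁻⁶ = 1.98×10⁻⁵ T.

B ≈ 19.8 μT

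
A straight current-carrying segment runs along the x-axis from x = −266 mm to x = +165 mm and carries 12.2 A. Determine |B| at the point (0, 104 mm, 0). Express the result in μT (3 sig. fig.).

For a finite straight segment, B = (μ₀I/4πd)(sinθ₁ + sinθ₂), where θ₁, θ₂ are the angles from the perpendicular to each end.
The perpendicular distance is d = 0.104 m; the end-offsets along the wire are a = 0.266 m and b = 0.165 m.
sinθ₁ = 0.266/√(0.266²+0.104²) = 0.9313; sinθ₂ = 0.165/√(0.165²+0.104²) = 0.8460.
B = (4π×10⁻⁷ × 12.2) / (4π × 0.104) × (0.9313 + 0.8460) = 2.08×10⁻⁵ T.

B ≈ 20.8 μT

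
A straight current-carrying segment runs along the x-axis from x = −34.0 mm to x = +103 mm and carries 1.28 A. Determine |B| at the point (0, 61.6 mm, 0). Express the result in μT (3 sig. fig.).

B ≈ 2.79 μT

For a finite straight segment, B = (μ₀I/4πd)(sinθ₁ + sinθ₂), where θ₁, θ₂ are the angles from the perpendicular to each end.
The perpendicular distance is d = 0.0616 m; the end-offsets along the wire are a = 0.034 m and b = 0.103 m.
sinθ₁ = 0.034/√(0.034²+0.0616²) = 0.4832; sinθ₂ = 0.103/√(0.103²+0.0616²) = 0.8582.
B = (4π×10⁻⁷ × 1.28) / (4π × 0.0616) × (0.4832 + 0.8582) = 2.79×10⁻⁶ T.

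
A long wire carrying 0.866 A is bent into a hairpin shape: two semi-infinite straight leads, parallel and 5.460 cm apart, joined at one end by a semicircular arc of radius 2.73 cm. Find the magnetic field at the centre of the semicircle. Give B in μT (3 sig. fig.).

B ≈ 16.3 μT

The semicircular arc contributes B_arc = μ₀I·π/(4πR) = μ₀I/(4R) = 9.97×10⁻⁶ T.
Each semi-infinite lead is at perpendicular distance R = 0.0273 m from the centre, with the perpendicular foot at its near end, so it contributes μ₀I/(4πR); both point the same way, together 6.34×10⁻⁶ T.
Arc and leads all point the same direction: B = 9.97×10⁻⁶ + 6.34×10⁻⁶ = 1.63×10⁻⁵ T.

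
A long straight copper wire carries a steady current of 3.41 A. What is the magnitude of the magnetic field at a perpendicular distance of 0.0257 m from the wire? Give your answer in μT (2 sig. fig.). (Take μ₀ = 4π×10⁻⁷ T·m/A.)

For an infinitely long straight wire, B = μ₀I/(2πd).
B = (4π×10⁻⁷ × 3.41) / (2π × 0.0257) = 2.65×10⁻⁵ T.

B ≈ 27 μT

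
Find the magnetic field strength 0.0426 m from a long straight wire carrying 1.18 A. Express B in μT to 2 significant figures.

B ≈ 5.5 μT

For an infinitely long straight wire, B = μ₀I/(2πd).
B = (4π×10⁻⁷ × 1.18) / (2π × 0.0426) = 5.54×10⁻⁶ T.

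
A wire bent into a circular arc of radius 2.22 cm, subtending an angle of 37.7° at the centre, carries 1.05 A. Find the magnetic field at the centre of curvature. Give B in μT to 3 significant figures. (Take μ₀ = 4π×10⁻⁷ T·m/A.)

B ≈ 3.11 μT

The Biot–Savart field of a circular arc at its centre is B = μ₀Iφ/(4πR), with φ = 0.658 rad.
B = (4π×10⁻⁷ × 1.05 × 0.658) / (4π × 0.0222) = 3.11×10⁻⁶ T.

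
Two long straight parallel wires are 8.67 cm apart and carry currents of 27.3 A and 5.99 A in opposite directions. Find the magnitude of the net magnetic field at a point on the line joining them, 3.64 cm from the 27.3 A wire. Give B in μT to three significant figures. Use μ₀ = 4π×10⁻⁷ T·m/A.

B ≈ 174 μT

Each long wire gives B = μ₀I/(2πd). Distances are d₁ = 0.0364 m and d₂ = 0.0503 m.
B₁ = 1.50×10⁻⁴ T, B₂ = 2.38×10⁻⁵ T.
Between antiparallel currents both contributions point the same way, so they add. B = B₁ + B₂ = 1.50×10⁻⁴ + 2.38×10⁻⁵ = 1.74×10⁻⁴ T.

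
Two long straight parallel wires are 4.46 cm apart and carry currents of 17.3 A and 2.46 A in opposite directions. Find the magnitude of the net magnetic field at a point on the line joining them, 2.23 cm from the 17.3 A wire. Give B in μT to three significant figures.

Each long wire gives B = μ₀I/(2πd). Distances are d₁ = 0.0223 m and d₂ = 0.0223 m.
B₁ = 1.55×10⁻⁴ T, B₂ = 2.21×10⁻⁵ T.
Between antiparallel currents both contributions point the same way, so they add. B = B₁ + B₂ = 1.55×10⁻⁴ + 2.21×10⁻⁵ = 1.77×10⁻⁴ T.

B ≈ 177 μT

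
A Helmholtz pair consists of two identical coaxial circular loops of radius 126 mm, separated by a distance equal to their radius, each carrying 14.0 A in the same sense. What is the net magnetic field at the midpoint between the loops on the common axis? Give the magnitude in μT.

B ≈ 99.9 μT

Each loop contributes B = μ₀IR²/[2(R²+z²)^(3/2)] on the axis, with z measured from that loop.
Loop 1 (z = 0.063 m): B₁ = 5.00×10⁻⁵ T. Loop 2 (z = 0.063 m): B₂ = 5.00×10⁻⁵ T.
The fields add: B = B₁ + B₂ = 9.99×10⁻⁵ T.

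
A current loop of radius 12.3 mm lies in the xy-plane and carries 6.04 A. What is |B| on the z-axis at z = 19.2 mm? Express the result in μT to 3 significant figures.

B ≈ 48.4 μT

On the axis of a circular loop, B = μ₀IR² / [2(R²+z²)^(3/2)].
R² + z² = (0.0123)² + (0.0192)² = 0.0005199 m², and (R²+z²)^(3/2) = 1.19×10⁻⁵ m³.
B = (4π×10⁻⁷ × 6.04 × 0.0001513) / (2 × 1.19×10⁻⁵) = 4.84×10⁻⁵ T.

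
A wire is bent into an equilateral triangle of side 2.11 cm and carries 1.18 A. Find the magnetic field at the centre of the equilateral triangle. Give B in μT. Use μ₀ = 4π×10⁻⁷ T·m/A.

Each side is a finite straight segment at perpendicular distance d = a/(2 tan(π/3)) = 0.006091 m from the centre, with end-angles ±π/3.
One side contributes B₁ = (μ₀I/4πd)·2 sin(π/3) = 3.36×10⁻⁵ T.
All 3 sides add in the same direction: B = 3 × 3.36×10⁻⁵ = 1.01×10⁻⁴ T.

B ≈ 101 μT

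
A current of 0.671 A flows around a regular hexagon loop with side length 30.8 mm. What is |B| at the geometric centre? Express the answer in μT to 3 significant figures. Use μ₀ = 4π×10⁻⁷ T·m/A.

Each side is a finite straight segment at perpendicular distance d = a/(2 tan(π/6)) = 0.02667 m from the centre, with end-angles ±π/6.
One side contributes B₁ = (μ₀I/4πd)·2 sin(π/6) = 2.52×10⁻⁶ T.
All 6 sides add in the same direction: B = 6 × 2.52×10⁻⁶ = 1.51×10⁻⁵ T.

B ≈ 15.1 μT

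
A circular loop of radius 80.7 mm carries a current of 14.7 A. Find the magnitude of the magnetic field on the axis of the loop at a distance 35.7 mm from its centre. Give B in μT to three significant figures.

On the axis of a circular loop, B = μ₀IR² / [2(R²+z²)^(3/2)].
R² + z² = (0.0807)² + (0.0357)² = 0.007787 m², and (R²+z²)^(3/2) = 6.87×10⁻⁴ m³.
B = (4π×10⁻⁷ × 14.7 × 0.006512) / (2 × 6.87×10⁻⁴) = 8.75×10⁻⁵ T.

B ≈ 87.5 μT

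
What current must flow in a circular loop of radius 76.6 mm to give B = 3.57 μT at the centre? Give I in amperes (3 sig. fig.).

At the centre of a circular loop B = μ₀I/(2R), so I = 2RB/μ₀.
With R = 0.0766 m, I = 2 × 0.0766 × 3.57×10⁻⁶ / (4π×10⁻⁷) = 0.435 A.

I ≈ 0.435 A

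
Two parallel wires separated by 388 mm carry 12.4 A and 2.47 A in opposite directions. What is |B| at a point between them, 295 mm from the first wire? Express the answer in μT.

B ≈ 13.7 μT

Each long wire gives B = μ₀I/(2πd). Distances are d₁ = 0.295 m and d₂ = 0.093 m.
B₁ = 8.41×10⁻⁶ T, B₂ = 5.31×10⁻⁶ T.
Between antiparallel currents both contributions point the same way, so they add. B = B₁ + B₂ = 8.41×10⁻⁶ + 5.31×10⁻⁶ = 1.37×10⁻⁵ T.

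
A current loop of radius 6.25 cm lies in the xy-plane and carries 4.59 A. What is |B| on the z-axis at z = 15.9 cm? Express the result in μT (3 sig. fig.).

B ≈ 2.26 μT

On the axis of a circular loop, B = μ₀IR² / [2(R²+z²)^(3/2)].
R² + z² = (0.0625)² + (0.159)² = 0.02919 m², and (R²+z²)^(3/2) = 4.99×10⁻³ m³.
B = (4π×10⁻⁷ × 4.59 × 0.003906) / (2 × 4.99×10⁻³) = 2.26×10⁻⁶ T.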